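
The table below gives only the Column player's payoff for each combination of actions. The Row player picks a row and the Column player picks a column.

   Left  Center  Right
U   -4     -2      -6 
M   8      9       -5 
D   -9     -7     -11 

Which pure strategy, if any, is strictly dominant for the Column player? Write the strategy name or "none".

Center vs Left: U: -2>-4, M: 9>8, D: -7>-9.
Center vs Right: U: -2>-6, M: 9>-5, D: -7>-11.
Center strictly beats every other strategy against every opponent action, so it is strictly dominant.

Center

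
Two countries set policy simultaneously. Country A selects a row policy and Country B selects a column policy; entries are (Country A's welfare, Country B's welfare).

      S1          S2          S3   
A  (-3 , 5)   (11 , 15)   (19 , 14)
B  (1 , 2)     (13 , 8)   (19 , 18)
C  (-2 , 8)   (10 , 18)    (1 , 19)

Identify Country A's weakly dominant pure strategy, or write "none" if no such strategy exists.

B

B vs A: S1: 1>-3, S2: 13>11, S3: 19=19.
B vs C: S1: 1>-2, S2: 13>10, S3: 19>1.
B is at least as good as every other strategy against every opponent action, so it is weakly dominant.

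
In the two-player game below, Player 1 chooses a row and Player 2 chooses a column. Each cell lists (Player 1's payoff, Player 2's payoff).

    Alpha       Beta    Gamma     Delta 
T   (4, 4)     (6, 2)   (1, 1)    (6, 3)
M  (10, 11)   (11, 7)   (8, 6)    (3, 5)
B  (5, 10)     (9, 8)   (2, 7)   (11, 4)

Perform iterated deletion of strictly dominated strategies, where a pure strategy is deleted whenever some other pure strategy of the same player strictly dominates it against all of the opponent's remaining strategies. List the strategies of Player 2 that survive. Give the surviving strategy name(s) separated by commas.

Alpha

For Player 1, B strictly dominates T on the remaining columns (Alpha: 5>4, Beta: 9>6, Gamma: 2>1, Delta: 11>6); eliminate T.
Player 2's strategy Beta is strictly dominated by Alpha (M: 11>7, B: 10>8) and is removed.
For Player 2, Alpha strictly dominates Gamma on the remaining rows (M: 11>6, B: 10>7); eliminate Gamma.
For Player 2, Alpha strictly dominates Delta on the remaining rows (M: 11>5, B: 10>4); eliminate Delta.
For Player 1, M strictly dominates B on the remaining columns (Alpha: 10>5); eliminate B.
Among the remaining strategies, none is strictly dominated by another pure strategy of the same player, so the elimination stops.
Surviving strategies — Player 1: {M}; Player 2: {Alpha}.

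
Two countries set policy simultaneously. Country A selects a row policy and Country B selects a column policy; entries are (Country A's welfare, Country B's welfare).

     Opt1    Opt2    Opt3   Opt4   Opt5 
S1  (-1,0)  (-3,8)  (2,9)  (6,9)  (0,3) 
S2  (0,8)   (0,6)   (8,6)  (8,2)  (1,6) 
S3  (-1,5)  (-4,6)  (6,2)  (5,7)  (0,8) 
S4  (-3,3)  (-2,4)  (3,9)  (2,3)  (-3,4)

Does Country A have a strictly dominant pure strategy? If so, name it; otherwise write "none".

S2 vs S1: Opt1: 0>-1, Opt2: 0>-3, Opt3: 8>2, Opt4: 8>6, Opt5: 1>0.
S2 vs S3: Opt1: 0>-1, Opt2: 0>-4, Opt3: 8>6, Opt4: 8>5, Opt5: 1>0.
S2 vs S4: Opt1: 0>-3, Opt2: 0>-2, Opt3: 8>3, Opt4: 8>2, Opt5: 1>-3.
S2 strictly beats every other strategy against every opponent action, so it is strictly dominant.

S2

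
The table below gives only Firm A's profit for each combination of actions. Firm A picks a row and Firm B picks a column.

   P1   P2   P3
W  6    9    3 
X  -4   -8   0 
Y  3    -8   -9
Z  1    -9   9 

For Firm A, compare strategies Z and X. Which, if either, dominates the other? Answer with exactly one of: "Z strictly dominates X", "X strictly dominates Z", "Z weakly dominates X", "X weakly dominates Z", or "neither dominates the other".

Compare Z to X across every action of Firm B: P1: 1>-4, P2: -9<-8, P3: 9>0.
Z does better at P1, P3 but worse at P2; neither strategy dominates the other.

neither dominates the other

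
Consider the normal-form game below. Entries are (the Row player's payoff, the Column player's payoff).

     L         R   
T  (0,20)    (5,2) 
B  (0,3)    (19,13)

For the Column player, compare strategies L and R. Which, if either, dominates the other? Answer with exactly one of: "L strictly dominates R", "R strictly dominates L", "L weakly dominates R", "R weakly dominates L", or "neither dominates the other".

Compare L to R across each choice by the Row player: T: 20>2, B: 3<13.
L does better at T but worse at B; neither strategy dominates the other.

neither dominates the other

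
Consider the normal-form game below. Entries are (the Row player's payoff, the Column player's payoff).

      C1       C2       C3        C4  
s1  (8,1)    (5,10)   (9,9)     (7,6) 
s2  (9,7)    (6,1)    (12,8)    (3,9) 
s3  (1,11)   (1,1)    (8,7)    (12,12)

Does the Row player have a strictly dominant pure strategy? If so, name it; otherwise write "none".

none

s1 fails to dominate s2 at C1 (8<9).
s2 fails to dominate s1 at C4 (3<7).
s3 fails to dominate s1 at C1 (1<8).
No single strategy dominates all the others.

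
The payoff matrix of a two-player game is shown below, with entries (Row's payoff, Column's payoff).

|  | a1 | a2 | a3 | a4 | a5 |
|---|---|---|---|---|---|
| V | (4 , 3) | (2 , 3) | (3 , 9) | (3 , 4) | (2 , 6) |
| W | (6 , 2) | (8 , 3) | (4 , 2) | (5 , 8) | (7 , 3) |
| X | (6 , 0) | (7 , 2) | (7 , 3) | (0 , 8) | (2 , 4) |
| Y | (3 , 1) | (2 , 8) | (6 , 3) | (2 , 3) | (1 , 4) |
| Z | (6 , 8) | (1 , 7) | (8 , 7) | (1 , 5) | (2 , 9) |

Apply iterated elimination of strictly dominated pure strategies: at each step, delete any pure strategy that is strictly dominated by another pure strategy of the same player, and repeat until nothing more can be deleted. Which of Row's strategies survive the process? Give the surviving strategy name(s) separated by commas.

Row V is eliminated: W beats it against every remaining column (a1: 6>4, a2: 8>2, a3: 4>3, a4: 5>3, a5: 7>2).
Column's strategy a1 is strictly dominated by a5 (W: 3>2, X: 4>0, Y: 4>1, Z: 9>8) and is removed.
For Column, a5 strictly dominates a3 on the remaining rows (W: 3>2, X: 4>3, Y: 4>3, Z: 9>7); eliminate a3.
For Row, W strictly dominates X on the remaining columns (a2: 8>7, a4: 5>0, a5: 7>2); eliminate X.
Row's strategy Y is strictly dominated by W (a2: 8>2, a4: 5>2, a5: 7>1) and is removed.
Row Z is eliminated: W beats it against every remaining column (a2: 8>1, a4: 5>1, a5: 7>2).
Column's strategy a2 is strictly dominated by a4 (W: 8>3) and is removed.
Column's strategy a5 is strictly dominated by a4 (W: 8>3) and is removed.
Among the remaining strategies, none is strictly dominated by another pure strategy of the same player, so the elimination stops.
Surviving strategies — Row: {W}; Column: {a4}.

W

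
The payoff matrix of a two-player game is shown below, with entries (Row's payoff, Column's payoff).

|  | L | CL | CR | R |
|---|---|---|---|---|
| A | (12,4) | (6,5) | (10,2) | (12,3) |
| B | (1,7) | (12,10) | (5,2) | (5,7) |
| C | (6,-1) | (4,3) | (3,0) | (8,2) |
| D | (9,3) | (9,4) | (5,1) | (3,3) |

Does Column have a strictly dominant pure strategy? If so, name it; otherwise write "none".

CL vs L: A: 5>4, B: 10>7, C: 3>-1, D: 4>3.
CL vs CR: A: 5>2, B: 10>2, C: 3>0, D: 4>1.
CL vs R: A: 5>3, B: 10>7, C: 3>2, D: 4>3.
CL strictly beats every other strategy against every opponent action, so it is strictly dominant.

CL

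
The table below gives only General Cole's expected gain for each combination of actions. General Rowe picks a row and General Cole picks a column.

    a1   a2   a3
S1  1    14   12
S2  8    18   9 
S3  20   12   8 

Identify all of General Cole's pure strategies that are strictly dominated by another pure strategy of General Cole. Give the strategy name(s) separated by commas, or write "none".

a3

a1: no other strategy beats it everywhere (a2 at S3 (20>12); a3 at S3 (20>8)).
a2 is not dominated — it holds its own against a1 at S1 (14>1); a3 at S1 (14>12).
a3 is strictly dominated by a2 (S1: 14>12, S2: 18>9, S3: 12>8).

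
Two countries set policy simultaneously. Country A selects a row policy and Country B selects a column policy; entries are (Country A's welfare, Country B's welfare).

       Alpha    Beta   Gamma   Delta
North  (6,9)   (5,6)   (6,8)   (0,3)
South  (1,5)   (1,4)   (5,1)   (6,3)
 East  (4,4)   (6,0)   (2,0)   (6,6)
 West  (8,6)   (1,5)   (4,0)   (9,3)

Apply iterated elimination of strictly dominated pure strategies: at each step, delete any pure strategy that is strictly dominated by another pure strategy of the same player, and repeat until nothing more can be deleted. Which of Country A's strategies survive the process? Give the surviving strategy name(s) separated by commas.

For Country B, Alpha strictly dominates Beta on the remaining rows (North: 9>6, South: 5>4, East: 4>0, West: 6>5); eliminate Beta.
Row East is eliminated: West beats it against every remaining column (Alpha: 8>4, Gamma: 4>2, Delta: 9>6).
Country B's strategy Gamma is strictly dominated by Alpha (North: 9>8, South: 5>1, West: 6>0) and is removed.
For Country A, West strictly dominates North on the remaining columns (Alpha: 8>6, Delta: 9>0); eliminate North.
For Country A, West strictly dominates South on the remaining columns (Alpha: 8>1, Delta: 9>6); eliminate South.
Column Delta is eliminated: Alpha beats it against every remaining row (West: 6>3).
Among the remaining strategies, none is strictly dominated by another pure strategy of the same player, so the elimination stops.
Surviving strategies — Country A: {West}; Country B: {Alpha}.

West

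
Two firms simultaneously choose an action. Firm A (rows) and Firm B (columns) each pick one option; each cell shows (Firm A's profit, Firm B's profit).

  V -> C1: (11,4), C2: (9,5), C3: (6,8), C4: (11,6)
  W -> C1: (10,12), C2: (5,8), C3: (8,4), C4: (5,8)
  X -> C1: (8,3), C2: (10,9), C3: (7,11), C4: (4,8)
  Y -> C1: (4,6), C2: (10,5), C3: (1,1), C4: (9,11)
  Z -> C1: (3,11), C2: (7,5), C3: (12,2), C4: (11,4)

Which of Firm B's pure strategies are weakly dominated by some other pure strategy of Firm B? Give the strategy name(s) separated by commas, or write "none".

C1 is not dominated — it holds its own against C2 at W (12>8); C3 at W (12>4); C4 at W (12>8).
C2: no other strategy beats it everywhere (C1 at V (5>4); C3 at W (8>4); C4 at X (9>8)).
C3: no other strategy beats it everywhere (C1 at V (8>4); C2 at V (8>5); C4 at V (8>6)).
C4: no other strategy beats it everywhere (C1 at V (6>4); C2 at V (6>5); C3 at W (8>4)).

none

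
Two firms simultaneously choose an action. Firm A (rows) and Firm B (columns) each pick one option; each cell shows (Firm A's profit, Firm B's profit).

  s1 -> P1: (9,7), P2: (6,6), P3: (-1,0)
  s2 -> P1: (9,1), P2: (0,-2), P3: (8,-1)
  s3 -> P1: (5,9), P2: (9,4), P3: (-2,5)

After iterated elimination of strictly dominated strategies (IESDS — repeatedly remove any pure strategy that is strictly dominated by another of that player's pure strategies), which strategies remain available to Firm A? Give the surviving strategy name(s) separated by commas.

s1, s2

Column P2 is eliminated: P1 beats it against every remaining row (s1: 7>6, s2: 1>-2, s3: 9>4).
Firm A's strategy s3 is strictly dominated by s1 (P1: 9>5, P3: -1>-2) and is removed.
For Firm B, P1 strictly dominates P3 on the remaining rows (s1: 7>0, s2: 1>-1); eliminate P3.
Among the remaining strategies, none is strictly dominated by another pure strategy of the same player, so the elimination stops.
Surviving strategies — Firm A: {s1, s2}; Firm B: {P1}.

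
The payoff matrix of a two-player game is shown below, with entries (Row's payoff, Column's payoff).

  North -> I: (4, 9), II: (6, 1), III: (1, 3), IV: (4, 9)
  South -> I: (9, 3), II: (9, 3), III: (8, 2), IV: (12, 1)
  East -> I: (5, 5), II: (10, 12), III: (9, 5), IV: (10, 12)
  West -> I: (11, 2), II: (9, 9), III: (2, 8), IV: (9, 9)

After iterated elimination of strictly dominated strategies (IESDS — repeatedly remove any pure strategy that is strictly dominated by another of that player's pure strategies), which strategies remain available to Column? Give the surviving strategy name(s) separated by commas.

I, II, IV

Row North is eliminated: South beats it against every remaining column (I: 9>4, II: 9>6, III: 8>1, IV: 12>4).
Column III is eliminated: II beats it against every remaining row (South: 3>2, East: 12>5, West: 9>8).
Among the remaining strategies, none is strictly dominated by another pure strategy of the same player, so the elimination stops.
Surviving strategies — Row: {South, East, West}; Column: {I, II, IV}.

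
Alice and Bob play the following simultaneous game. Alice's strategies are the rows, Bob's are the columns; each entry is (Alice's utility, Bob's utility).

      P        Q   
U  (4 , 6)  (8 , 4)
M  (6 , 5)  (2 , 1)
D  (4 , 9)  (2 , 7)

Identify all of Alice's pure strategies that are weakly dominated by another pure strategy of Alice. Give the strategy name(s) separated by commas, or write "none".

Nothing dominates U: M at Q (8>2); D at Q (8>2).
Nothing dominates M: U at P (6>4); D at P (6>4).
D is weakly dominated by U (P: 4=4, Q: 8>2).

D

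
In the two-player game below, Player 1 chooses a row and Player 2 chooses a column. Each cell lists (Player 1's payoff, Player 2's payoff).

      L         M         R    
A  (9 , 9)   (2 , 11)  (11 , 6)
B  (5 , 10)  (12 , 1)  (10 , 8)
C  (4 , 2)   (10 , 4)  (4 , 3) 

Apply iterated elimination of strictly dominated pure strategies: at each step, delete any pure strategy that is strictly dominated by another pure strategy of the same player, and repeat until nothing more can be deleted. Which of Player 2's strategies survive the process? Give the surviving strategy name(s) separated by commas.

L, M

Row C is eliminated: B beats it against every remaining column (L: 5>4, M: 12>10, R: 10>4).
Column R is eliminated: L beats it against every remaining row (A: 9>6, B: 10>8).
Among the remaining strategies, none is strictly dominated by another pure strategy of the same player, so the elimination stops.
Surviving strategies — Player 1: {A, B}; Player 2: {L, M}.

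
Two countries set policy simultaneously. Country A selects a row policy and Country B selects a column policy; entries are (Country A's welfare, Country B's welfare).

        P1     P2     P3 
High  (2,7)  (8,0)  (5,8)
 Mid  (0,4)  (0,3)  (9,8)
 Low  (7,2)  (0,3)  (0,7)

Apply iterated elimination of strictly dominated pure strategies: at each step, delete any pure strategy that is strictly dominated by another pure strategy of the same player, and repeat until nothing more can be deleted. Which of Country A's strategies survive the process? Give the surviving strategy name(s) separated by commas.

Column P1 is eliminated: P3 beats it against every remaining row (High: 8>7, Mid: 8>4, Low: 7>2).
For Country A, High strictly dominates Low on the remaining columns (P2: 8>0, P3: 5>0); eliminate Low.
For Country B, P3 strictly dominates P2 on the remaining rows (High: 8>0, Mid: 8>3); eliminate P2.
Row High is eliminated: Mid beats it against every remaining column (P3: 9>5).
Among the remaining strategies, none is strictly dominated by another pure strategy of the same player, so the elimination stops.
Surviving strategies — Country A: {Mid}; Country B: {P3}.

Mid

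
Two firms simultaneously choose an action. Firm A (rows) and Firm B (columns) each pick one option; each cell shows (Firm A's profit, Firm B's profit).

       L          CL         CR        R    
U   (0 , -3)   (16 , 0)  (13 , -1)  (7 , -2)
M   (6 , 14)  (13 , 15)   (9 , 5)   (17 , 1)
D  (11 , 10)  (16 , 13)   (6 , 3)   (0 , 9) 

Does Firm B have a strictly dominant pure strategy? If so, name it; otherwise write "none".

CL

CL vs L: U: 0>-3, M: 15>14, D: 13>10.
CL vs CR: U: 0>-1, M: 15>5, D: 13>3.
CL vs R: U: 0>-2, M: 15>1, D: 13>9.
CL strictly beats every other strategy against every opponent action, so it is strictly dominant.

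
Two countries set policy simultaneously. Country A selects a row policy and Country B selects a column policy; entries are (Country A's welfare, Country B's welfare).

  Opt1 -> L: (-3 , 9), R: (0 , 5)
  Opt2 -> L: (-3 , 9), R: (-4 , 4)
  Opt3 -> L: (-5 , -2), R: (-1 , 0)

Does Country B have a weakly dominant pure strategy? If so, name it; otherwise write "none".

none

L fails to dominate R at Opt3 (-2<0).
R fails to dominate L at Opt1 (5<9).
No single strategy dominates all the others.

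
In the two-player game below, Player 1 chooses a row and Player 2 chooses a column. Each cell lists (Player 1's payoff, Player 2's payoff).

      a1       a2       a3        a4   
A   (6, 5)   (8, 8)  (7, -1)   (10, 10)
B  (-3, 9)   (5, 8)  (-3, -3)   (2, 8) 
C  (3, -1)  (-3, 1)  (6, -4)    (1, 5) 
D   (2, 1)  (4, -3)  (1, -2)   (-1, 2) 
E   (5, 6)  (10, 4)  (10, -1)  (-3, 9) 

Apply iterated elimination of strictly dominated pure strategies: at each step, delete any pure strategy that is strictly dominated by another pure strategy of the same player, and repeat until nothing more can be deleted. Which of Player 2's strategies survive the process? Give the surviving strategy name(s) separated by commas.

a4

For Player 1, A strictly dominates B on the remaining columns (a1: 6>-3, a2: 8>5, a3: 7>-3, a4: 10>2); eliminate B.
Row C is eliminated: A beats it against every remaining column (a1: 6>3, a2: 8>-3, a3: 7>6, a4: 10>1).
For Player 1, A strictly dominates D on the remaining columns (a1: 6>2, a2: 8>4, a3: 7>1, a4: 10>-1); eliminate D.
Player 2's strategy a1 is strictly dominated by a4 (A: 10>5, E: 9>6) and is removed.
Column a2 is eliminated: a4 beats it against every remaining row (A: 10>8, E: 9>4).
For Player 2, a4 strictly dominates a3 on the remaining rows (A: 10>-1, E: 9>-1); eliminate a3.
Player 1's strategy E is strictly dominated by A (a4: 10>-3) and is removed.
Among the remaining strategies, none is strictly dominated by another pure strategy of the same player, so the elimination stops.
Surviving strategies — Player 1: {A}; Player 2: {a4}.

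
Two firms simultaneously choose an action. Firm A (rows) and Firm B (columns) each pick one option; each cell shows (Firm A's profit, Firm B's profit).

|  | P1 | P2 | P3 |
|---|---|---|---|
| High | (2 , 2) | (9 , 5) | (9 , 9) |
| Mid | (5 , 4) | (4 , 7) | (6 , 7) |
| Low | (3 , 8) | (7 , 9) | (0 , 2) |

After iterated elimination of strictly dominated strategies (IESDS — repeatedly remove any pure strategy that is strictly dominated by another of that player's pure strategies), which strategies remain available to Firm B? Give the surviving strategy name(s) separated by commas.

P3

Column P1 is eliminated: P2 beats it against every remaining row (High: 5>2, Mid: 7>4, Low: 9>8).
Firm A's strategy Mid is strictly dominated by High (P2: 9>4, P3: 9>6) and is removed.
Firm A's strategy Low is strictly dominated by High (P2: 9>7, P3: 9>0) and is removed.
Firm B's strategy P2 is strictly dominated by P3 (High: 9>5) and is removed.
Among the remaining strategies, none is strictly dominated by another pure strategy of the same player, so the elimination stops.
Surviving strategies — Firm A: {High}; Firm B: {P3}.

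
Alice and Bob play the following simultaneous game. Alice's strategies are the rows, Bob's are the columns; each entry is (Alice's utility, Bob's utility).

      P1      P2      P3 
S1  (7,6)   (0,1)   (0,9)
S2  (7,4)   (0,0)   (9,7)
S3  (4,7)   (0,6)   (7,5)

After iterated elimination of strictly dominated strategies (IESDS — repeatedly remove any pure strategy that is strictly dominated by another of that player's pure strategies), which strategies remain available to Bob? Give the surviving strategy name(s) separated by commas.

P3

Column P2 is eliminated: P1 beats it against every remaining row (S1: 6>1, S2: 4>0, S3: 7>6).
Row S3 is eliminated: S2 beats it against every remaining column (P1: 7>4, P3: 9>7).
Bob's strategy P1 is strictly dominated by P3 (S1: 9>6, S2: 7>4) and is removed.
Row S1 is eliminated: S2 beats it against every remaining column (P3: 9>0).
Among the remaining strategies, none is strictly dominated by another pure strategy of the same player, so the elimination stops.
Surviving strategies — Alice: {S2}; Bob: {P3}.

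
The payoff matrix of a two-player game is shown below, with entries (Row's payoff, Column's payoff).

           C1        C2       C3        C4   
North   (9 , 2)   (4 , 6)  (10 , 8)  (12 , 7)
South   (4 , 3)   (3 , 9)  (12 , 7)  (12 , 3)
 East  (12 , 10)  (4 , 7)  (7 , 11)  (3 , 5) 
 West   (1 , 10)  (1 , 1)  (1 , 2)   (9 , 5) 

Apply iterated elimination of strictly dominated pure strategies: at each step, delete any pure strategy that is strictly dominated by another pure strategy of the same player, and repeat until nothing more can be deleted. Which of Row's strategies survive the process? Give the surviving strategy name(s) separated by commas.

Row's strategy West is strictly dominated by North (C1: 9>1, C2: 4>1, C3: 10>1, C4: 12>9) and is removed.
For Column, C3 strictly dominates C1 on the remaining rows (North: 8>2, South: 7>3, East: 11>10); eliminate C1.
Column C4 is eliminated: C3 beats it against every remaining row (North: 8>7, South: 7>3, East: 11>5).
Among the remaining strategies, none is strictly dominated by another pure strategy of the same player, so the elimination stops.
Surviving strategies — Row: {North, South, East}; Column: {C2, C3}.

North, South, East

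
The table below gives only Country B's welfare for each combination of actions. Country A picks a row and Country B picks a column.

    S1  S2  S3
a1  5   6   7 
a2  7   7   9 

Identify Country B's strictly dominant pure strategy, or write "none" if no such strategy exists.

S3

S3 vs S1: a1: 7>5, a2: 9>7.
S3 vs S2: a1: 7>6, a2: 9>7.
S3 strictly beats every other strategy against every opponent action, so it is strictly dominant.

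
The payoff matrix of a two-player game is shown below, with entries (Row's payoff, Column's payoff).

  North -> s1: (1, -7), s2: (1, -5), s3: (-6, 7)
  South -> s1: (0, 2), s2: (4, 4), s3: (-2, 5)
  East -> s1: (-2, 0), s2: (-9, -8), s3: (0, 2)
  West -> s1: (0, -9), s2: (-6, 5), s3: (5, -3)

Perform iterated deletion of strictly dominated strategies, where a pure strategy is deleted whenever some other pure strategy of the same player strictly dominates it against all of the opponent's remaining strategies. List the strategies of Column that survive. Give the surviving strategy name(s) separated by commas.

s2, s3

Row's strategy East is strictly dominated by West (s1: 0>-2, s2: -6>-9, s3: 5>0) and is removed.
Column s1 is eliminated: s2 beats it against every remaining row (North: -5>-7, South: 4>2, West: 5>-9).
Row North is eliminated: South beats it against every remaining column (s2: 4>1, s3: -2>-6).
Among the remaining strategies, none is strictly dominated by another pure strategy of the same player, so the elimination stops.
Surviving strategies — Row: {South, West}; Column: {s2, s3}.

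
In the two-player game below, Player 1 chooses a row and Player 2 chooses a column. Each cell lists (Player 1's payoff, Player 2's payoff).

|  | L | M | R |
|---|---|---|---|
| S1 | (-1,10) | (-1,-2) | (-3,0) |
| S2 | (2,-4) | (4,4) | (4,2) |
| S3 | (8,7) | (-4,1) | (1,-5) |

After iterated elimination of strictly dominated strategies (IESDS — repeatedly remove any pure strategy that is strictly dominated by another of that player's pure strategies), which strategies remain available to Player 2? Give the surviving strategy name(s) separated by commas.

Row S1 is eliminated: S2 beats it against every remaining column (L: 2>-1, M: 4>-1, R: 4>-3).
Column R is eliminated: M beats it against every remaining row (S2: 4>2, S3: 1>-5).
Among the remaining strategies, none is strictly dominated by another pure strategy of the same player, so the elimination stops.
Surviving strategies — Player 1: {S2, S3}; Player 2: {L, M}.

L, M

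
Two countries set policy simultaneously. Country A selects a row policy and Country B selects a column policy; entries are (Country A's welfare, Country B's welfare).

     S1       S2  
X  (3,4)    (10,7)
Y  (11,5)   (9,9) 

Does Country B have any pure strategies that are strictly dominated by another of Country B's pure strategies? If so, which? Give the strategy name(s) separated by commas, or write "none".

S1

S1 is strictly dominated by S2 (X: 7>4, Y: 9>5).
S2 is not dominated — it holds its own against S1 at X (7>4).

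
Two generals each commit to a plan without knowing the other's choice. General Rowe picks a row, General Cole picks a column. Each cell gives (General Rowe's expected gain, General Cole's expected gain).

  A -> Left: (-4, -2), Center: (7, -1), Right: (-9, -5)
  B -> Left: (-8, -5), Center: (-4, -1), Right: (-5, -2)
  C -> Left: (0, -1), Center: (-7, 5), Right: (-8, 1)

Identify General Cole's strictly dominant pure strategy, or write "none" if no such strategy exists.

Center

Center vs Left: A: -1>-2, B: -1>-5, C: 5>-1.
Center vs Right: A: -1>-5, B: -1>-2, C: 5>1.
Center strictly beats every other strategy against every opponent action, so it is strictly dominant.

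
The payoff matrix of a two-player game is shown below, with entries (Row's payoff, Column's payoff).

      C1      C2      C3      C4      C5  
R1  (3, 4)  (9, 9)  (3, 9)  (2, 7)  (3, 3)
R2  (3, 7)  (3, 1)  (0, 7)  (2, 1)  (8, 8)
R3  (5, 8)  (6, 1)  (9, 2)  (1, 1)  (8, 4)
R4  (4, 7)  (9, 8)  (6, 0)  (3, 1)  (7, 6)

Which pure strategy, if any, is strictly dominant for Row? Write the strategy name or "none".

none

R1 fails to dominate R2 at C1 (3=3).
R2 fails to dominate R1 at C1 (3=3).
R3 fails to dominate R1 at C2 (6<9).
R4 fails to dominate R1 at C2 (9=9).
No single strategy dominates all the others.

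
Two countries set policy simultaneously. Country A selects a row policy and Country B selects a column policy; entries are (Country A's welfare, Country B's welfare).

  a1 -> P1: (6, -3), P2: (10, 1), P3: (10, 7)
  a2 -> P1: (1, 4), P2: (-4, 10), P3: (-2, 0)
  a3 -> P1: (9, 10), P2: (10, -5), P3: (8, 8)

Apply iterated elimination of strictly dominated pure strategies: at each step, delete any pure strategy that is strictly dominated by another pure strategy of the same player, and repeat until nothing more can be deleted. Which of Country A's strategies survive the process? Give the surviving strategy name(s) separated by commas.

a1, a3

Row a2 is eliminated: a1 beats it against every remaining column (P1: 6>1, P2: 10>-4, P3: 10>-2).
Country B's strategy P2 is strictly dominated by P3 (a1: 7>1, a3: 8>-5) and is removed.
Among the remaining strategies, none is strictly dominated by another pure strategy of the same player, so the elimination stops.
Surviving strategies — Country A: {a1, a3}; Country B: {P1, P3}.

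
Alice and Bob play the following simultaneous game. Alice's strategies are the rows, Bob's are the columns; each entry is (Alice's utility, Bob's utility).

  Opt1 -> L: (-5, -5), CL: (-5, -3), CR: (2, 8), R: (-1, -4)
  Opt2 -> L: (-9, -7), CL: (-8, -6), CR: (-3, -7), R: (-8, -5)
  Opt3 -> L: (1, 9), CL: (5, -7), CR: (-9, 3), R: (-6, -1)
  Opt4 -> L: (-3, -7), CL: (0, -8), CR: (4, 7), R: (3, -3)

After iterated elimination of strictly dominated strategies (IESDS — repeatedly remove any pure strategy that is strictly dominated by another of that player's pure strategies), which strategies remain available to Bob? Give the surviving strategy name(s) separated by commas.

L, CR

Alice's strategy Opt1 is strictly dominated by Opt4 (L: -3>-5, CL: 0>-5, CR: 4>2, R: 3>-1) and is removed.
Alice's strategy Opt2 is strictly dominated by Opt4 (L: -3>-9, CL: 0>-8, CR: 4>-3, R: 3>-8) and is removed.
Column CL is eliminated: L beats it against every remaining row (Opt3: 9>-7, Opt4: -7>-8).
Bob's strategy R is strictly dominated by CR (Opt3: 3>-1, Opt4: 7>-3) and is removed.
Among the remaining strategies, none is strictly dominated by another pure strategy of the same player, so the elimination stops.
Surviving strategies — Alice: {Opt3, Opt4}; Bob: {L, CR}.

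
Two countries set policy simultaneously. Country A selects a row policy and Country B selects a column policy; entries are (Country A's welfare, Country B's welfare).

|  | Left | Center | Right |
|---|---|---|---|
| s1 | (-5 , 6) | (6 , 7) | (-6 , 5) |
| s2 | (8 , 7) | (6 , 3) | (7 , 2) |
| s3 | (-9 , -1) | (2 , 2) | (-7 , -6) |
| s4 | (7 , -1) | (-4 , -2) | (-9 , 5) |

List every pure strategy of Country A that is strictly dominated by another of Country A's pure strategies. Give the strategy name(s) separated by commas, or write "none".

s3, s4

Nothing dominates s1: s2 at Center (6=6); s3 at Left (-5>-9); s4 at Center (6>-4).
Nothing dominates s2: s1 at Left (8>-5); s3 at Left (8>-9); s4 at Left (8>7).
s3 is strictly dominated by s1 (Left: -5>-9, Center: 6>2, Right: -6>-7).
s2 strictly dominates s4 — Left: 8>7, Center: 6>-4, Right: 7>-9.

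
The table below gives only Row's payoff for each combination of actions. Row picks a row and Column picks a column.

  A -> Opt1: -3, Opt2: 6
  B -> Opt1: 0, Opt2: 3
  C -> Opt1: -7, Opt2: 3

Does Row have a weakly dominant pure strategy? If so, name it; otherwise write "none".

A fails to dominate B at Opt1 (-3<0).
B fails to dominate A at Opt2 (3<6).
C fails to dominate A at Opt1 (-7<-3).
No single strategy dominates all the others.

none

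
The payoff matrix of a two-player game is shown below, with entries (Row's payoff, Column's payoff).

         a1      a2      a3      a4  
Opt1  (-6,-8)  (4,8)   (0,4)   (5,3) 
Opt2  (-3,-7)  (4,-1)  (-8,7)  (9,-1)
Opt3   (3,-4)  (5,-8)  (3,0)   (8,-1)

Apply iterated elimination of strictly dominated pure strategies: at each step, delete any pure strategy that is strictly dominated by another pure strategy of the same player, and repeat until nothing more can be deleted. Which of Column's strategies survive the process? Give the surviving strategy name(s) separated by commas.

For Row, Opt3 strictly dominates Opt1 on the remaining columns (a1: 3>-6, a2: 5>4, a3: 3>0, a4: 8>5); eliminate Opt1.
For Column, a3 strictly dominates a1 on the remaining rows (Opt2: 7>-7, Opt3: 0>-4); eliminate a1.
Column a2 is eliminated: a3 beats it against every remaining row (Opt2: 7>-1, Opt3: 0>-8).
Column's strategy a4 is strictly dominated by a3 (Opt2: 7>-1, Opt3: 0>-1) and is removed.
Row Opt2 is eliminated: Opt3 beats it against every remaining column (a3: 3>-8).
Among the remaining strategies, none is strictly dominated by another pure strategy of the same player, so the elimination stops.
Surviving strategies — Row: {Opt3}; Column: {a3}.

a3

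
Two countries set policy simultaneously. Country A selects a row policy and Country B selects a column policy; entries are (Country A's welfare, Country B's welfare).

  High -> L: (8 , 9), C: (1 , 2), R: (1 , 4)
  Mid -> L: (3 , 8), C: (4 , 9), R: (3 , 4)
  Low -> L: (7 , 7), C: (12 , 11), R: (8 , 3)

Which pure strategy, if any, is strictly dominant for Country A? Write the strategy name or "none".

High fails to dominate Mid at C (1<4).
Mid fails to dominate High at L (3<8).
Low fails to dominate High at L (7<8).
No single strategy dominates all the others.

none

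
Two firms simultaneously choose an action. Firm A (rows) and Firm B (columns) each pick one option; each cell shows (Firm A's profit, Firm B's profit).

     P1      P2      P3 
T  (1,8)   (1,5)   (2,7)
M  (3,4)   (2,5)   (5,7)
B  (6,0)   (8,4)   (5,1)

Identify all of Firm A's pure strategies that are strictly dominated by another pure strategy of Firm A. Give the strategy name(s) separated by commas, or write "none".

T

T: dominated, since M does at least as well everywhere (P1: 3>1, P2: 2>1, P3: 5>2).
Nothing dominates M: T at P1 (3>1); B at P3 (5=5).
B: no other strategy beats it everywhere (T at P1 (6>1); M at P1 (6>3)).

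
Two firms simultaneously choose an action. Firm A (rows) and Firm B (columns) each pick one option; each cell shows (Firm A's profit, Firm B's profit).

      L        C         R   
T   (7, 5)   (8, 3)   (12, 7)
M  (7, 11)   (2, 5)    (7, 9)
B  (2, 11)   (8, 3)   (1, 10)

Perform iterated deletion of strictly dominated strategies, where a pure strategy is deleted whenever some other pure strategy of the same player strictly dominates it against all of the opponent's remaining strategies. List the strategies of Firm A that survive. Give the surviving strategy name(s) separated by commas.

T, M

Column C is eliminated: L beats it against every remaining row (T: 5>3, M: 11>5, B: 11>3).
Firm A's strategy B is strictly dominated by T (L: 7>2, R: 12>1) and is removed.
Among the remaining strategies, none is strictly dominated by another pure strategy of the same player, so the elimination stops.
Surviving strategies — Firm A: {T, M}; Firm B: {L, R}.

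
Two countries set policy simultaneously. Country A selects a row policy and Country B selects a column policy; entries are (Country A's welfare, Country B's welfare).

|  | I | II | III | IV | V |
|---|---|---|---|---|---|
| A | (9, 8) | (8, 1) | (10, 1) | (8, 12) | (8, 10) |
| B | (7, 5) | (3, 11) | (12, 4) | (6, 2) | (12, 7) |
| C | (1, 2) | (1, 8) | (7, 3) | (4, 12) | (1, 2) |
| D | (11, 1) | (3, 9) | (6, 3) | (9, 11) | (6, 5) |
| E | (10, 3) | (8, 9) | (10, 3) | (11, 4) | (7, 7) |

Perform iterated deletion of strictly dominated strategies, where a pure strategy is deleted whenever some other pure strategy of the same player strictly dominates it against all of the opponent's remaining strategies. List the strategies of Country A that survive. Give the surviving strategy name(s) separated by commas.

A, B, E

For Country A, A strictly dominates C on the remaining columns (I: 9>1, II: 8>1, III: 10>7, IV: 8>4, V: 8>1); eliminate C.
Column I is eliminated: V beats it against every remaining row (A: 10>8, B: 7>5, D: 5>1, E: 7>3).
Row D is eliminated: E beats it against every remaining column (II: 8>3, III: 10>6, IV: 11>9, V: 7>6).
Country B's strategy III is strictly dominated by V (A: 10>1, B: 7>4, E: 7>3) and is removed.
Among the remaining strategies, none is strictly dominated by another pure strategy of the same player, so the elimination stops.
Surviving strategies — Country A: {A, B, E}; Country B: {II, IV, V}.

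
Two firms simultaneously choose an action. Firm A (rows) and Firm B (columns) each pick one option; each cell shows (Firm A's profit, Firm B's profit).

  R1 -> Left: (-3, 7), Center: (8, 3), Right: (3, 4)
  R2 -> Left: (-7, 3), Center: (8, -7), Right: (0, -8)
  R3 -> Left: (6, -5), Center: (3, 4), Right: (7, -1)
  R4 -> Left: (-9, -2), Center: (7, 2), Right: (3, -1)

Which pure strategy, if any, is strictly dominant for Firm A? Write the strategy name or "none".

R1 fails to dominate R2 at Center (8=8).
R2 fails to dominate R1 at Left (-7<-3).
R3 fails to dominate R1 at Center (3<8).
R4 fails to dominate R1 at Left (-9<-3).
No single strategy dominates all the others.

none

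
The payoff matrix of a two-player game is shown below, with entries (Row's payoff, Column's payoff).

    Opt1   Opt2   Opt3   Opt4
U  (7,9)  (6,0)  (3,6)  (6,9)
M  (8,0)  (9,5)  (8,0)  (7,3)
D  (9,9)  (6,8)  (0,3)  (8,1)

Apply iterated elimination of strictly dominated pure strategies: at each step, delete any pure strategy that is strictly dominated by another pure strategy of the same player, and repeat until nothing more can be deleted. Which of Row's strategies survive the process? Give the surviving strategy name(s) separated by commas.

Row U is eliminated: M beats it against every remaining column (Opt1: 8>7, Opt2: 9>6, Opt3: 8>3, Opt4: 7>6).
For Column, Opt2 strictly dominates Opt3 on the remaining rows (M: 5>0, D: 8>3); eliminate Opt3.
Column's strategy Opt4 is strictly dominated by Opt2 (M: 5>3, D: 8>1) and is removed.
Among the remaining strategies, none is strictly dominated by another pure strategy of the same player, so the elimination stops.
Surviving strategies — Row: {M, D}; Column: {Opt1, Opt2}.

M, D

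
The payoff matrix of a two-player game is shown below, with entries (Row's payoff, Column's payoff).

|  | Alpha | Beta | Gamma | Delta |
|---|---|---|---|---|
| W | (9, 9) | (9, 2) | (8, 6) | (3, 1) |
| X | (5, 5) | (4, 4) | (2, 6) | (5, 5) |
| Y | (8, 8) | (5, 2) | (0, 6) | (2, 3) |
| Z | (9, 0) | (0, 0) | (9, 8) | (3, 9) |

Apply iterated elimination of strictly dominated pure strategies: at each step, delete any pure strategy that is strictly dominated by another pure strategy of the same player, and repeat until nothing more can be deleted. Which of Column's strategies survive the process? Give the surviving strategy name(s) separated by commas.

Alpha, Gamma, Delta

For Row, W strictly dominates Y on the remaining columns (Alpha: 9>8, Beta: 9>5, Gamma: 8>0, Delta: 3>2); eliminate Y.
For Column, Gamma strictly dominates Beta on the remaining rows (W: 6>2, X: 6>4, Z: 8>0); eliminate Beta.
Among the remaining strategies, none is strictly dominated by another pure strategy of the same player, so the elimination stops.
Surviving strategies — Row: {W, X, Z}; Column: {Alpha, Gamma, Delta}.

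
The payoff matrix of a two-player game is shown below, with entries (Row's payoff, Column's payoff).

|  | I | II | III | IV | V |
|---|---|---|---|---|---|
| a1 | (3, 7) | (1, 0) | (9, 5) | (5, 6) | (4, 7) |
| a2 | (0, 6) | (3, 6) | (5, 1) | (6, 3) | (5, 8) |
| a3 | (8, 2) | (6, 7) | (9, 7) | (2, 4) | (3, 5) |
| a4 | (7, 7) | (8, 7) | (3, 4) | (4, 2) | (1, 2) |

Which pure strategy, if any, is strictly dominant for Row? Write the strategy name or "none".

a1 fails to dominate a2 at II (1<3).
a2 fails to dominate a1 at I (0<3).
a3 fails to dominate a1 at III (9=9).
a4 fails to dominate a1 at III (3<9).
No single strategy dominates all the others.

none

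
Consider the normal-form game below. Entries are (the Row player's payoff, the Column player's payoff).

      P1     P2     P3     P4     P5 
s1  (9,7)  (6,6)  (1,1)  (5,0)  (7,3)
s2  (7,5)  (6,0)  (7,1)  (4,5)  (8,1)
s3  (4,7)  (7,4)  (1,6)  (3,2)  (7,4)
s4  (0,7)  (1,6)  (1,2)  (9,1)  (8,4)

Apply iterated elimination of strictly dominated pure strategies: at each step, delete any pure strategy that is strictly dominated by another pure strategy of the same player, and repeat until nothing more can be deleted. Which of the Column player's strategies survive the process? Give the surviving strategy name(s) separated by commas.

P1

The Column player's strategy P2 is strictly dominated by P1 (s1: 7>6, s2: 5>0, s3: 7>4, s4: 7>6) and is removed.
The Row player's strategy s3 is strictly dominated by s2 (P1: 7>4, P3: 7>1, P4: 4>3, P5: 8>7) and is removed.
For the Column player, P1 strictly dominates P3 on the remaining rows (s1: 7>1, s2: 5>1, s4: 7>2); eliminate P3.
The Column player's strategy P5 is strictly dominated by P1 (s1: 7>3, s2: 5>1, s4: 7>4) and is removed.
Row s2 is eliminated: s1 beats it against every remaining column (P1: 9>7, P4: 5>4).
The Column player's strategy P4 is strictly dominated by P1 (s1: 7>0, s4: 7>1) and is removed.
Row s4 is eliminated: s1 beats it against every remaining column (P1: 9>0).
Among the remaining strategies, none is strictly dominated by another pure strategy of the same player, so the elimination stops.
Surviving strategies — the Row player: {s1}; the Column player: {P1}.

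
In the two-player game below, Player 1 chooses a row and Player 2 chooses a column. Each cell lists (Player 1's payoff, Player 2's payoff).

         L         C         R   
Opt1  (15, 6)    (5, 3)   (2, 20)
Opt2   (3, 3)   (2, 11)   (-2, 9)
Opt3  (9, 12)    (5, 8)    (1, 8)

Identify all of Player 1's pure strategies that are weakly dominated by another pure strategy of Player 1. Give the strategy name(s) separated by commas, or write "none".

Opt2, Opt3

Opt1 is not dominated — it holds its own against Opt2 at L (15>3); Opt3 at L (15>9).
Opt2 is weakly dominated by Opt1 (L: 15>3, C: 5>2, R: 2>-2).
Opt3: dominated, since Opt1 does at least as well everywhere (L: 15>9, C: 5=5, R: 2>1).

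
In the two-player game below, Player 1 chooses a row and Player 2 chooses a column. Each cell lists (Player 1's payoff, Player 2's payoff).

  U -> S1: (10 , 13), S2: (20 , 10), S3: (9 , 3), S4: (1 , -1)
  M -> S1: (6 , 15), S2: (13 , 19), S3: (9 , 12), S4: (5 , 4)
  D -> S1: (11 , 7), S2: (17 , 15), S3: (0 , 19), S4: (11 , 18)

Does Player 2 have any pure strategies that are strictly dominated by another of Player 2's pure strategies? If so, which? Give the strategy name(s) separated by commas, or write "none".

Nothing dominates S1: S2 at U (13>10); S3 at U (13>3); S4 at U (13>-1).
Nothing dominates S2: S1 at M (19>15); S3 at U (10>3); S4 at U (10>-1).
Nothing dominates S3: S1 at D (19>7); S2 at D (19>15); S4 at U (3>-1).
S3 strictly dominates S4 — U: 3>-1, M: 12>4, D: 19>18.

S4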